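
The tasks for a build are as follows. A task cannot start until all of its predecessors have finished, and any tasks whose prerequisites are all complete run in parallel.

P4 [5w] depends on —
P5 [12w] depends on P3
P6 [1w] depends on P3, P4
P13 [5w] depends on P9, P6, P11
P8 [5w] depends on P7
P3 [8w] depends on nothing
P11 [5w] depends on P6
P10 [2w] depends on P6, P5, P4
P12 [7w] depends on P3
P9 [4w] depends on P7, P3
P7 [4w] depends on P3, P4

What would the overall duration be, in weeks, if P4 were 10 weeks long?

Actual critical path: P3→P5→P10 = 8+12+2 = 22 ⇒ 22 weeks.
P4 is off the critical path — its longest chain is 18 weeks, giving 4 of slack.
The binding chain switches to P4→P7→P9→P13 = 10+4+4+5 = 23; finish 23 weeks.

23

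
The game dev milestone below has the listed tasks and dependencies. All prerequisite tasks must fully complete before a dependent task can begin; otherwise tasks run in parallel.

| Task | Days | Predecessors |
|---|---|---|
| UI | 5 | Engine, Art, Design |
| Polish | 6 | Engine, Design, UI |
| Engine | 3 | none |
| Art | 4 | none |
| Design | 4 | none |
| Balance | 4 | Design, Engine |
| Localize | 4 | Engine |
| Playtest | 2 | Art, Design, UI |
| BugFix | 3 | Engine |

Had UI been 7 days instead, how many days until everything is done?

As given, the longest chain is Design→UI→Polish = 4+5+6 = 15, so the finish is 15 days.
UI lies on that path, so at 7 days the path becomes 17 days.
No other chain overtakes it, so the finish is 17 days.

17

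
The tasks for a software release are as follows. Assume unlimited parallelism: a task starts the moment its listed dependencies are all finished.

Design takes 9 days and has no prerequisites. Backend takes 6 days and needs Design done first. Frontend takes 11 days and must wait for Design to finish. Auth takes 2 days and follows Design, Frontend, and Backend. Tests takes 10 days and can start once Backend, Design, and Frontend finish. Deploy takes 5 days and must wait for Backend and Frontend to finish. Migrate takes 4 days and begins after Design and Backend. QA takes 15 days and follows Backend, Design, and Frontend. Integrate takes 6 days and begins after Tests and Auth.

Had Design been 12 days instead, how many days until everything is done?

Critical path before the change: Design→Frontend→Tests→Integrate = 9+11+10+6 = 36 giving 36 days.
Design lies on that path, so at 12 days the path becomes 39 days.
No other chain overtakes it, so the finish is 39 days.

39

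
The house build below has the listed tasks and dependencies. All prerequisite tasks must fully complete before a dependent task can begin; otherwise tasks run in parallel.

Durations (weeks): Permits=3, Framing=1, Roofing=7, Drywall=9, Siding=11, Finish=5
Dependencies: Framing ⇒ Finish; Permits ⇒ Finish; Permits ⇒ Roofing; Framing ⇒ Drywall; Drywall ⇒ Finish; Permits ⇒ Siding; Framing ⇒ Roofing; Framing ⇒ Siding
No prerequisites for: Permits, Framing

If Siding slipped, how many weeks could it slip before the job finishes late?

1

The longest chain is Framing→Drywall→Finish = 1+9+5 = 15; overall finish 15 weeks.
Longest path through Siding: 14 weeks (earliest finish 14, latest finish 15).
So Siding can slip 15 − 14 = 1 week.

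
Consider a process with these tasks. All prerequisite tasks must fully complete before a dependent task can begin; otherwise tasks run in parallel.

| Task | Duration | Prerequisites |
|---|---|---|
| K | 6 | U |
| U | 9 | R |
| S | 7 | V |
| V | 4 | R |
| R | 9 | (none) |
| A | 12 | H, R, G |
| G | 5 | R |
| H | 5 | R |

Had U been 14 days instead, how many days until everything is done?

29

The binding path is R→G→A = 9+5+12 = 26; finish at 26 days.
U has 2 days of float (longest path through it is 24).
New critical path: R→U→K = 9+14+6 = 29 ⇒ 29 days.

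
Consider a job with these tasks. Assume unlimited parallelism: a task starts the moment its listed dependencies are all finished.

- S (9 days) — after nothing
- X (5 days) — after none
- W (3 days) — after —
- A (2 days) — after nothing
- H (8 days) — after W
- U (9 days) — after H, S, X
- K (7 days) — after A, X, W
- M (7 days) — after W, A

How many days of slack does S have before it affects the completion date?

W→H→U = 3+8+9 = 20 sets the makespan at 20 days.
S finishes as early as 9 and must finish by 11.
So S can slip 11 − 9 = 2 days.

2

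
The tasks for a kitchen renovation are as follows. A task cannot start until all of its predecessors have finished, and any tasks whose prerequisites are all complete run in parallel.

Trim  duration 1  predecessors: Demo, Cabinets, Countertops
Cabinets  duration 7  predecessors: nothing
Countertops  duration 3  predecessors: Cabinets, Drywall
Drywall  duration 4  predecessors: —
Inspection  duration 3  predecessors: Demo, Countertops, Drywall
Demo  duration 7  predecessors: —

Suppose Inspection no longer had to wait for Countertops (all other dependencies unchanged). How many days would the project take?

Before: longest chain Cabinets→Countertops→Inspection = 7+3+3 = 13, finish 13.
Without Countertops→Inspection, Inspection's earliest start moves from 10 to 7.
The longest chain is now Cabinets→Countertops→Trim = 7+3+1 = 11, so the project takes 11 days.

11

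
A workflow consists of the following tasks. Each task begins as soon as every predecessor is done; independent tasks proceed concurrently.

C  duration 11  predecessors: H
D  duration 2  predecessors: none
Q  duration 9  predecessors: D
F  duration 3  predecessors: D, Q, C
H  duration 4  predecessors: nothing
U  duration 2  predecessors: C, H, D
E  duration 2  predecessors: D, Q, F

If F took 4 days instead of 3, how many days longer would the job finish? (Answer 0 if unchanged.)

1

Baseline: H→C→F→E = 4+11+3+2 = 20 → 20 days.
F is on the critical path; changing it to 4 makes that path 21 days.
No other chain overtakes it, so the finish is 21 days.
Change in finish: 21 − 20 = +1 days.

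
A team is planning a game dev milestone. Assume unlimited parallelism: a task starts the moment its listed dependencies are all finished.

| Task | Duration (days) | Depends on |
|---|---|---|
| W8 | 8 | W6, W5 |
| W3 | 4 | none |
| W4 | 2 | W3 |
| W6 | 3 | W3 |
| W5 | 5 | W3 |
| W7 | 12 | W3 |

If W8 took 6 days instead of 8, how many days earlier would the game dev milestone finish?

Baseline: W3→W5→W8 = 4+5+8 = 17 → 17 days.
Since W8 is critical, the -2 change carries straight to that chain (now 15 days).
Now W3→W7 = 4+12 = 16 is longest, so the finish becomes 16 days.
Change in finish: 16 − 17 = -1 days.

1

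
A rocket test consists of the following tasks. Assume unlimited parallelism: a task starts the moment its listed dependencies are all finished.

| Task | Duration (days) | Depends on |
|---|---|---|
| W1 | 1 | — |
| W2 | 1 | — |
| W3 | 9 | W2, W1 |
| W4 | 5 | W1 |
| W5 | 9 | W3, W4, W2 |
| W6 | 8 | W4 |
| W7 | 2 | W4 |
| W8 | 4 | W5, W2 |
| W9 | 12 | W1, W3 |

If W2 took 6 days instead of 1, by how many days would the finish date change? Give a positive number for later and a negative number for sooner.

5

As given, the longest chain is W2→W3→W5→W8 = 1+9+9+4 = 23, so the finish is 23 days.
Since W2 is critical, the +5 change carries straight to that chain (now 28 days).
The critical path is still W2→W3→W5→W8; finish is now 28 days.
Change in finish: 28 − 23 = +5 days.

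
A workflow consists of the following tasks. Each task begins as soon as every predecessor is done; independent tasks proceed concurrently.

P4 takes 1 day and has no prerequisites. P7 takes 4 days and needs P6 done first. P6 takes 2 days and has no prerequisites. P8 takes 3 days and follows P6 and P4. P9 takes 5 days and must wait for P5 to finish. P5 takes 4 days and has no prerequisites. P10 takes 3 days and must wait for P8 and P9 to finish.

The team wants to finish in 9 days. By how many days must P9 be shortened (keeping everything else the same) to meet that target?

3

Current finish: 12 days; target: 9.
P9 is on every critical path, so each day cut from P9 cuts the finish by one (this holds down to a finish of 8).
Need 12 − 9 = 3 days off P9 → P9 becomes 2 days, finish becomes 9.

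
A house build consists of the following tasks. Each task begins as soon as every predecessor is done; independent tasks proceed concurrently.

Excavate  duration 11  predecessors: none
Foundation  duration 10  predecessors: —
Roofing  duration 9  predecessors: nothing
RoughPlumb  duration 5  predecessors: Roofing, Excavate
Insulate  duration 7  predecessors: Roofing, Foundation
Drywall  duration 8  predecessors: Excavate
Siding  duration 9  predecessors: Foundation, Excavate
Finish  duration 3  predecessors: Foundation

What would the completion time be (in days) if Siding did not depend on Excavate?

19

Before: longest chain Excavate→Siding = 11+9 = 20, finish 20.
Without Excavate→Siding, Siding's earliest start moves from 11 to 10.
New critical path: Excavate→Drywall = 11+8 = 19 ⇒ 19 days.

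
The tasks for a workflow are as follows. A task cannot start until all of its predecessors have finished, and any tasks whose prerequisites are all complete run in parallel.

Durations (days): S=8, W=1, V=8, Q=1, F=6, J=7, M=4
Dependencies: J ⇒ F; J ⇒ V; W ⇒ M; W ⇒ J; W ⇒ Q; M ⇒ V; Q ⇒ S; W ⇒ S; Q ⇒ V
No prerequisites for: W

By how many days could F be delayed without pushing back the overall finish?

The longest chain is W→J→V = 1+7+8 = 16; overall finish 16 days.
Longest path through F: 14 days (earliest finish 14, latest finish 16).
Slack of F = 10 − 8 = 2 days.

2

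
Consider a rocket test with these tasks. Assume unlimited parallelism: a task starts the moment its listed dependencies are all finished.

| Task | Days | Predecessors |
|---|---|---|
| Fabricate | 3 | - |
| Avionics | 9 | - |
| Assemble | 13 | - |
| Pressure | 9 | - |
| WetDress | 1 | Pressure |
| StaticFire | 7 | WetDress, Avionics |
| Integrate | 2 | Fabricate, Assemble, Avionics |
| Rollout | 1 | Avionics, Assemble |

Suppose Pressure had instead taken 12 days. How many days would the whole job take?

20

Baseline: Pressure→WetDress→StaticFire = 9+1+7 = 17 → 17 days.
Pressure lies on that path, so at 12 days the path becomes 20 days.
No other chain overtakes it, so the finish is 20 days.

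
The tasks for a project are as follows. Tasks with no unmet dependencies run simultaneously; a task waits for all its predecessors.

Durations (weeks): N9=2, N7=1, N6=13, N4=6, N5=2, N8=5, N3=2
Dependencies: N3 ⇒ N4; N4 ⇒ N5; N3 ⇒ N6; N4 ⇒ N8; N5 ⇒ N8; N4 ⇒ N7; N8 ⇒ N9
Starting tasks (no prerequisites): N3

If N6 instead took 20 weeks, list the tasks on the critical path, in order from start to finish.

The binding path is N3→N4→N5→N8→N9 = 2+6+2+5+2 = 17; finish at 17 weeks.
The longest path through N6 is only 15 weeks, so N6 has float 2.
Now N3→N6 = 2+20 = 22 is longest, so the finish becomes 22 weeks.

N3, N6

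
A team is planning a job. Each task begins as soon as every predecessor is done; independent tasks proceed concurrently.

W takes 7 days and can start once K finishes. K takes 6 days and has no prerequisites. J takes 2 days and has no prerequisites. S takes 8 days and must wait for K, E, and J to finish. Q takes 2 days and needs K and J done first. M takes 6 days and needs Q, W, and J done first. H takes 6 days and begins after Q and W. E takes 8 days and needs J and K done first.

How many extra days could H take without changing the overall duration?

3

K→E→S = 6+8+8 = 22 sets the makespan at 22 days.
The longest chain containing H totals 19 days.
Float = 22 − 19 = 3.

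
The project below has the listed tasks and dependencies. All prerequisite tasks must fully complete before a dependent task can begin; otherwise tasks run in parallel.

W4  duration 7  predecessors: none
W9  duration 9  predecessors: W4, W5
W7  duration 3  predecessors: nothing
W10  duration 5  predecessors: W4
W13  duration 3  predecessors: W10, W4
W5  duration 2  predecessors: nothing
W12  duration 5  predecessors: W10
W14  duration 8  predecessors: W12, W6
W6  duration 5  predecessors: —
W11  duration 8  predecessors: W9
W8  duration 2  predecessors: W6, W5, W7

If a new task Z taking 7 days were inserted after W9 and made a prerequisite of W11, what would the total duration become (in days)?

Originally the project takes 25 days.
With Z inserted, W11 now waits for max(W9, Z).
New critical path: W4→W9→Z→W11 = 7+9+7+8 = 31 ⇒ 31 days.

31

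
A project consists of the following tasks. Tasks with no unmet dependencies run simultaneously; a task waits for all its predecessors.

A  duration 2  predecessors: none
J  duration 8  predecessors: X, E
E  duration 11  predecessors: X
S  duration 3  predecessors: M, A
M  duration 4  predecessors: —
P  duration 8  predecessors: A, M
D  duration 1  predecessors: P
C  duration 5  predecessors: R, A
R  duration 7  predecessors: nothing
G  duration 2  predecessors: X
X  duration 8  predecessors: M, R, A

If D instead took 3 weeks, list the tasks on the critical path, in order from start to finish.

Actual critical path: R→X→E→J = 7+8+11+8 = 34 ⇒ 34 weeks.
D has 21 weeks of float (longest path through it is 13).
No other chain overtakes it, so the finish is 34 weeks.

R, X, E, J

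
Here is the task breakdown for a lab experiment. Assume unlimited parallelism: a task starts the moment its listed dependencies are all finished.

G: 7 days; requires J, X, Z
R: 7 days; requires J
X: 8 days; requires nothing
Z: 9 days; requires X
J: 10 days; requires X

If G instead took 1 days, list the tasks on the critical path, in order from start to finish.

X, J, R

Critical path before the change: X→J→G = 8+10+7 = 25 giving 25 days.
Since G is critical, the -6 change carries straight to that chain (now 19 days).
The binding chain switches to X→J→R = 8+10+7 = 25; finish 25 days.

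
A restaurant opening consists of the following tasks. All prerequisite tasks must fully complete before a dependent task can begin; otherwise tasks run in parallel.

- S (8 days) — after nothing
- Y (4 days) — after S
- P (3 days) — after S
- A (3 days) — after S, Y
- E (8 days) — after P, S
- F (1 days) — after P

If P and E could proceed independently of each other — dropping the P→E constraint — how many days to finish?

Original critical path: S→P→E = 8+3+8 = 19 ⇒ 19 days.
Without P→E, E's earliest start moves from 11 to 8.
New critical path: S→E = 8+8 = 16 ⇒ 16 days.

16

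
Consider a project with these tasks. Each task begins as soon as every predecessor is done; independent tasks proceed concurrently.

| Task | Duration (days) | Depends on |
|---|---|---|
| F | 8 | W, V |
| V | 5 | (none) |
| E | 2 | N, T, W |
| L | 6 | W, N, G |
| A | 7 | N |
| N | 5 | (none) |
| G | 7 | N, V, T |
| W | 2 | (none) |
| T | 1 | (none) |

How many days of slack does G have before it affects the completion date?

0

The longest chain is N→G→L = 5+7+6 = 18; overall finish 18 days.
G finishes as early as 12 and must finish by 12.
Slack of G = 5 − 5 = 0 days.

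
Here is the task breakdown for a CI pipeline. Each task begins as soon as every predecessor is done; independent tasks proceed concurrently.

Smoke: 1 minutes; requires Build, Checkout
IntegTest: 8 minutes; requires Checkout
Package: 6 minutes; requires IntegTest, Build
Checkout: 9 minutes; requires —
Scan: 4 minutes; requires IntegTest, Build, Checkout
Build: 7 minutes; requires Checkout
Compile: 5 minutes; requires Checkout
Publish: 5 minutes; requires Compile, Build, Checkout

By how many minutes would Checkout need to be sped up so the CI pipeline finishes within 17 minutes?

6

Current finish: 23 minutes; target: 17.
Checkout is on every critical path, so each minute cut from Checkout cuts the finish by one (this holds down to a finish of 15).
Need 23 − 17 = 6 minutes off Checkout → Checkout becomes 3 minutes, finish becomes 17.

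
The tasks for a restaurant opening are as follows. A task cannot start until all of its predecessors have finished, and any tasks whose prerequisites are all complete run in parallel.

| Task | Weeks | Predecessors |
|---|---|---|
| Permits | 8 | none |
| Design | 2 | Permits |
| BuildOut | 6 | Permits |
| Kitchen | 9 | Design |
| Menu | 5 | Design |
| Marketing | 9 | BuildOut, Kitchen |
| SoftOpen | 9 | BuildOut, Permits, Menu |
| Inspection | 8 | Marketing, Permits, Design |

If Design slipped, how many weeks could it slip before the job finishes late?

The longest chain is Permits→Design→Kitchen→Marketing→Inspection = 8+2+9+9+8 = 36; overall finish 36 weeks.
Design finishes as early as 10 and must finish by 10.
Slack of Design = 8 − 8 = 0 weeks.

0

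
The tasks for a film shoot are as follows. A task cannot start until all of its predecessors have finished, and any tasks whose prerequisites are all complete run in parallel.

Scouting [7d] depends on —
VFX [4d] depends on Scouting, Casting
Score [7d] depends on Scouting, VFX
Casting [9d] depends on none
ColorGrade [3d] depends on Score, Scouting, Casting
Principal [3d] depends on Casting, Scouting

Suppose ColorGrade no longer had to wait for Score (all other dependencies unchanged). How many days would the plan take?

Original critical path: Casting→VFX→Score→ColorGrade = 9+4+7+3 = 23 ⇒ 23 days.
Without Score→ColorGrade, ColorGrade's earliest start moves from 20 to 9.
After: Casting→VFX→Score = 9+4+7 = 20 → 20 days.

20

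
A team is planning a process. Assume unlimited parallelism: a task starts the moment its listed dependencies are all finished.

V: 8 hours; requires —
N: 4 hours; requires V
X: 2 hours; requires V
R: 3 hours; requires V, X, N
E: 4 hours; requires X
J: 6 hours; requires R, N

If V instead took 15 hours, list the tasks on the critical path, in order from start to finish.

As given, the longest chain is V→N→R→J = 8+4+3+6 = 21, so the finish is 21 hours.
V is on the critical path; changing it to 15 makes that path 28 hours.
The critical path is still V→N→R→J; finish is now 28 hours.

V, N, R, J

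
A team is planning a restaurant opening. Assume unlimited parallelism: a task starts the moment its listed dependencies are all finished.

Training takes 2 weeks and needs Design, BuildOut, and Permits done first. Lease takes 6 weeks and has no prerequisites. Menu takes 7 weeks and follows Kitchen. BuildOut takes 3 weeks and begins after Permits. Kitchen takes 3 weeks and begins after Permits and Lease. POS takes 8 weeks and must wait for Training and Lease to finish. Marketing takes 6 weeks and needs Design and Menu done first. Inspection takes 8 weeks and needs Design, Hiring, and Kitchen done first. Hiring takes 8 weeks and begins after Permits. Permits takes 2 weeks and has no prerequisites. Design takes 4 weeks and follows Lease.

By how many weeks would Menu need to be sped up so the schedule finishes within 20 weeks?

Current finish: 22 weeks; target: 20.
Menu is on every critical path, so each week cut from Menu cuts the finish by one (this holds down to a finish of 20).
Need 22 − 20 = 2 weeks off Menu → Menu becomes 5 weeks, finish becomes 20.

2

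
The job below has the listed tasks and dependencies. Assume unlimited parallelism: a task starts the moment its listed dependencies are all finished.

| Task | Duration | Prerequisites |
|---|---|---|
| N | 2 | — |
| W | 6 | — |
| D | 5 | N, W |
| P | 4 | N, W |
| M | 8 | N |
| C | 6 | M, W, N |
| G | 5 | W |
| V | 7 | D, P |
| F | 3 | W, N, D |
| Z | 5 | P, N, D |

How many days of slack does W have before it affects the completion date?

The longest chain is W→D→V = 6+5+7 = 18; overall finish 18 days.
Longest path through W: 18 days (earliest finish 6, latest finish 6).
Slack of W = 0 − 0 = 0 days.

0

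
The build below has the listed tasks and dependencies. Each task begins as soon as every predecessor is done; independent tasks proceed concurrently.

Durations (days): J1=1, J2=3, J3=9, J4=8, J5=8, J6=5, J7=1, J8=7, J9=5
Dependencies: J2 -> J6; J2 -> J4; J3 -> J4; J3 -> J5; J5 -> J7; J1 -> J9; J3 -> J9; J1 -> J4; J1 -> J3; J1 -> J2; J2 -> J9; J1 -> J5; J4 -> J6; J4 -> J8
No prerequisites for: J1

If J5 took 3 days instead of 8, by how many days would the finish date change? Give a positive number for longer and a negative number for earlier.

As given, the longest chain is J1→J3→J4→J8 = 1+9+8+7 = 25, so the finish is 25 days.
J5 is off the critical path — its longest chain is 19 days, giving 6 of slack.
That remains the longest chain; total 25 days.
Change in finish: 25 − 25 = +0 days.

0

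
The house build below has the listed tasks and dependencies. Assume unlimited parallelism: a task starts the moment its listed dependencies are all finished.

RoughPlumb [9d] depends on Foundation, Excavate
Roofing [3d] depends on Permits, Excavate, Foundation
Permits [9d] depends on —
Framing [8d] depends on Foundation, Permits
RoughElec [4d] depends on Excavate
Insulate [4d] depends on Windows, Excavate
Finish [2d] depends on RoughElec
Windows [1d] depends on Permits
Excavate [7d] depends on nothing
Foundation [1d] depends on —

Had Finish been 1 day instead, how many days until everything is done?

17

Actual critical path: Permits→Framing = 9+8 = 17 ⇒ 17 days.
Finish is off the critical path — its longest chain is 13 days, giving 4 of slack.
The critical path is still Permits→Framing; finish is now 17 days.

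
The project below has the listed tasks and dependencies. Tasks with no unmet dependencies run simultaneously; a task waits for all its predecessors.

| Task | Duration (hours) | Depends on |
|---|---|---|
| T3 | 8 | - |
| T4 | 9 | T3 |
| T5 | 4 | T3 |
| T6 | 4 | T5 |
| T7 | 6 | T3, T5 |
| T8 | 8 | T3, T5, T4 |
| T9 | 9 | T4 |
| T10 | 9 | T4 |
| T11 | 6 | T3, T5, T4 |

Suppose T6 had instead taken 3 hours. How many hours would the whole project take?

The binding path is T3→T4→T9 = 8+9+9 = 26; finish at 26 hours.
The longest path through T6 is only 16 hours, so T6 has float 10.
No other chain overtakes it, so the finish is 26 hours.

26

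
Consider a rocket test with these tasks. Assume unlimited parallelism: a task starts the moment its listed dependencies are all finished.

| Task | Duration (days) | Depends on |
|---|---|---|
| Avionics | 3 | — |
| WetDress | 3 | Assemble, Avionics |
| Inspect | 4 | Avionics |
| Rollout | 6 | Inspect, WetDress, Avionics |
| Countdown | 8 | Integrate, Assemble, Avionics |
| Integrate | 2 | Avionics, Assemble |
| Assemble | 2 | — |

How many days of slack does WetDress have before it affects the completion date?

Critical path: Avionics→Inspect→Rollout = 3+4+6 = 13, so the finish is 13 days.
The longest chain containing WetDress totals 12 days.
Slack of WetDress = 4 − 3 = 1 day.

1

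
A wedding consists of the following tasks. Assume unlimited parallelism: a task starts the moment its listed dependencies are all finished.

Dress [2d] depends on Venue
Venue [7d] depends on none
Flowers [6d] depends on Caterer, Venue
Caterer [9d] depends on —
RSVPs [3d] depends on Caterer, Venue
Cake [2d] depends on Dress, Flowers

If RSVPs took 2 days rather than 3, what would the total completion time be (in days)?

Actual critical path: Caterer→Flowers→Cake = 9+6+2 = 17 ⇒ 17 days.
RSVPs is off the critical path — its longest chain is 12 days, giving 5 of slack.
No other chain overtakes it, so the finish is 17 days.

17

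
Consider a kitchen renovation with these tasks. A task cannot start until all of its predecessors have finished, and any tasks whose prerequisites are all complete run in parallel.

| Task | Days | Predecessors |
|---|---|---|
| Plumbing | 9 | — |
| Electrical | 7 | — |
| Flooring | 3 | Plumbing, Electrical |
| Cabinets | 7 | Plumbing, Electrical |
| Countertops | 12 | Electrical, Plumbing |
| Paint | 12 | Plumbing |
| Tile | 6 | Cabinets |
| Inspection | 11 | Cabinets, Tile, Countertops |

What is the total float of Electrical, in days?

The longest chain is Plumbing→Cabinets→Tile→Inspection = 9+7+6+11 = 33; overall finish 33 days.
The longest chain containing Electrical totals 31 days.
So Electrical can slip 9 − 7 = 2 days.

2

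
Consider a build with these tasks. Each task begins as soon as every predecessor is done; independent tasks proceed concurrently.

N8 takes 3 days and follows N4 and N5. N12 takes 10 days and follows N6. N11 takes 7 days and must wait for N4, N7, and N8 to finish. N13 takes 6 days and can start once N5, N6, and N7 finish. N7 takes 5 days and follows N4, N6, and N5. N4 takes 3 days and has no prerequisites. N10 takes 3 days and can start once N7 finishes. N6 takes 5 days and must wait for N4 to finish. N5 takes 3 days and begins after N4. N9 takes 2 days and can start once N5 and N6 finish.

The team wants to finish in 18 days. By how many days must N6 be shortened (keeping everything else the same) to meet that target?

Current finish: 20 days; target: 18.
N6 is on every critical path, so each day cut from N6 cuts the finish by one (this holds down to a finish of 18).
Need 20 − 18 = 2 days off N6 → N6 becomes 3 days, finish becomes 18.

2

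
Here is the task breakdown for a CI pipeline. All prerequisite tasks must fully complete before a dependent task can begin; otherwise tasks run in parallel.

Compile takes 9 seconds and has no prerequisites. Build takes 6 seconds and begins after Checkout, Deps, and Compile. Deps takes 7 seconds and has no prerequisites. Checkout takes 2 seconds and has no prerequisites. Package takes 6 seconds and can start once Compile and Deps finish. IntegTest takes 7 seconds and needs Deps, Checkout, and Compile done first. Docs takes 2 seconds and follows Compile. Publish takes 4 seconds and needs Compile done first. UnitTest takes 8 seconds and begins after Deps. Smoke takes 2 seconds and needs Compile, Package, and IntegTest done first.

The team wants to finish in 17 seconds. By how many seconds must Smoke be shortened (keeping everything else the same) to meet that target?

1

Current finish: 18 seconds; target: 17.
Smoke is on every critical path, so each second cut from Smoke cuts the finish by one (this holds down to a finish of 17).
Need 18 − 17 = 1 second off Smoke → Smoke becomes 1 second, finish becomes 17.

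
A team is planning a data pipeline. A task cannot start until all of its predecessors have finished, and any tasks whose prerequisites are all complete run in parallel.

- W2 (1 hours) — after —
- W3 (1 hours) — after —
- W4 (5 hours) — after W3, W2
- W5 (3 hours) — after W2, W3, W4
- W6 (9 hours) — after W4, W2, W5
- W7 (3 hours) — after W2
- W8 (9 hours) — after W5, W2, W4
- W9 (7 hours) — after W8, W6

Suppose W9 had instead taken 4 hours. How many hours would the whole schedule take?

22

As given, the longest chain is W2→W4→W5→W6→W9 = 1+5+3+9+7 = 25, so the finish is 25 hours.
W9 lies on that path, so at 4 hours the path becomes 22 hours.
That remains the longest chain; total 22 hours.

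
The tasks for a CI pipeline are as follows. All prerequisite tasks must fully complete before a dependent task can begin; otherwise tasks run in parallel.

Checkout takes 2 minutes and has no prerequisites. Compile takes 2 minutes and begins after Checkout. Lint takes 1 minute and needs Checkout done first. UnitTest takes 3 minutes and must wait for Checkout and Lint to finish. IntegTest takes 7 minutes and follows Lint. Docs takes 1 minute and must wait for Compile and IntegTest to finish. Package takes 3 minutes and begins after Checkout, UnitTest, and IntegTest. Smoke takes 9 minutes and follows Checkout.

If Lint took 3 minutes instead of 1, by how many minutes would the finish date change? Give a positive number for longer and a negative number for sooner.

Actual critical path: Checkout→Lint→IntegTest→Package = 2+1+7+3 = 13 ⇒ 13 minutes.
Since Lint is critical, the +2 change carries straight to that chain (now 15 minutes).
The critical path is still Checkout→Lint→IntegTest→Package; finish is now 15 minutes.
Change in finish: 15 − 13 = +2 minutes.

2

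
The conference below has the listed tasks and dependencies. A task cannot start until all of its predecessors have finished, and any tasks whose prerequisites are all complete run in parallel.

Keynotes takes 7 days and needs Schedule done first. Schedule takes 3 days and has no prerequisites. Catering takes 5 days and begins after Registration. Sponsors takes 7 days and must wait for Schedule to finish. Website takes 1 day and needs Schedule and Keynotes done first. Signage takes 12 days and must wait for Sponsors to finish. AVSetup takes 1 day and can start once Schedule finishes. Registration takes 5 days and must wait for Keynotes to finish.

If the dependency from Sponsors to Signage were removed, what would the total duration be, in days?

20

Before: longest chain Schedule→Sponsors→Signage = 3+7+12 = 22, finish 22.
Without Sponsors→Signage, Signage's earliest start moves from 10 to 0.
After: Schedule→Keynotes→Registration→Catering = 3+7+5+5 = 20 → 20 days.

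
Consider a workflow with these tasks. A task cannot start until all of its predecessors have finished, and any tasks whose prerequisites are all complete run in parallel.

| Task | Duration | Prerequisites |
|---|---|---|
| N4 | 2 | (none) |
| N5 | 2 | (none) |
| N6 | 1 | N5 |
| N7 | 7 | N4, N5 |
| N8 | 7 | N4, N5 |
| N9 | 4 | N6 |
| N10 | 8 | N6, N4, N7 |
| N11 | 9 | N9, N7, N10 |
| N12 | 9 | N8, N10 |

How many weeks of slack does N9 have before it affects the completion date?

The longest chain is N4→N7→N10→N11 = 2+7+8+9 = 26; overall finish 26 weeks.
N9 finishes as early as 7 and must finish by 17.
So N9 can slip 17 − 7 = 10 weeks.

10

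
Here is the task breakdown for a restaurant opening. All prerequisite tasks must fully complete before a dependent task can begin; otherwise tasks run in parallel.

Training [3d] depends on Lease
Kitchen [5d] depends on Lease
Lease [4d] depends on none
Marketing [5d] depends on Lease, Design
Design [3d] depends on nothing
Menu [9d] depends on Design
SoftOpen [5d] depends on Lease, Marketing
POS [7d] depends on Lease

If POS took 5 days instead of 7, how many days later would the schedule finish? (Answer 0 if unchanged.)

0

Critical path before the change: Lease→Marketing→SoftOpen = 4+5+5 = 14 giving 14 days.
POS has 3 days of float (longest path through it is 11).
No other chain overtakes it, so the finish is 14 days.
Change in finish: 14 − 14 = +0 days.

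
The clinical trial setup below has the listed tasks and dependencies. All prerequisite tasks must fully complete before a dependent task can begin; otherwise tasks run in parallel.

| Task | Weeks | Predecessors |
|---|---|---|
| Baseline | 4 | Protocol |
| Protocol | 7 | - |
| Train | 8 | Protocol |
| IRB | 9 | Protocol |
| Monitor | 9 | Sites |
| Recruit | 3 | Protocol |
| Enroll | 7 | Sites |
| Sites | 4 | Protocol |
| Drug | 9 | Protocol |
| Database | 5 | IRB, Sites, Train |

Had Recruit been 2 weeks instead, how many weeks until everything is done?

21

Actual critical path: Protocol→IRB→Database = 7+9+5 = 21 ⇒ 21 weeks.
Recruit is off the critical path — its longest chain is 10 weeks, giving 11 of slack.
That remains the longest chain; total 21 weeks.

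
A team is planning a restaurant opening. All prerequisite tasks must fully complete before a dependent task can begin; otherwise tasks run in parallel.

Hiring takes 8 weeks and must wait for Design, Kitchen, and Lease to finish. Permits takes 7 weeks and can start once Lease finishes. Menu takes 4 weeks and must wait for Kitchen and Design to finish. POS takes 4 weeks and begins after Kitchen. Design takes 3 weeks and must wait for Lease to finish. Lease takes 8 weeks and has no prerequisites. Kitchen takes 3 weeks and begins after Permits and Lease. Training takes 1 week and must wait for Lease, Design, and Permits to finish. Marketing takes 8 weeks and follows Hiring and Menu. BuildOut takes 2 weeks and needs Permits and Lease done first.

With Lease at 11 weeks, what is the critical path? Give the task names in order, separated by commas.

Lease, Permits, Kitchen, Hiring, Marketing

Baseline: Lease→Permits→Kitchen→Hiring→Marketing = 8+7+3+8+8 = 34 → 34 weeks.
Lease is on the critical path; changing it to 11 makes that path 37 weeks.
The critical path is still Lease→Permits→Kitchen→Hiring→Marketing; finish is now 37 weeks.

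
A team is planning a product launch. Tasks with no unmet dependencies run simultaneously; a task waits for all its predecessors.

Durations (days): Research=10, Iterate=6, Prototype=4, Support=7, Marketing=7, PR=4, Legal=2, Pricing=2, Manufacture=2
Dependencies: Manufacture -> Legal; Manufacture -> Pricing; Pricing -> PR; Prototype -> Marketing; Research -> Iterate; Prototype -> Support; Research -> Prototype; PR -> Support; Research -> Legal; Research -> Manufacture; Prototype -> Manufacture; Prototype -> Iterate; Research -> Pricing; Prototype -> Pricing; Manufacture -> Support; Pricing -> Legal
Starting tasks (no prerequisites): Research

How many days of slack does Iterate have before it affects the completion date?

9

Critical path: Research→Prototype→Manufacture→Pricing→PR→Support = 10+4+2+2+4+7 = 29, so the finish is 29 days.
Longest path through Iterate: 20 days (earliest finish 20, latest finish 29).
Slack of Iterate = 23 − 14 = 9 days.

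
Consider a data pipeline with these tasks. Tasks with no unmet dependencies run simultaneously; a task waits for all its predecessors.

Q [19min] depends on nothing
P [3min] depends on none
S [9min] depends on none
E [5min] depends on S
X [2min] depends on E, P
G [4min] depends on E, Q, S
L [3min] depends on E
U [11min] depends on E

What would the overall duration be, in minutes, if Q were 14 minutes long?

25

Critical path before the change: S→E→U = 9+5+11 = 25 giving 25 minutes.
Q has 2 minutes of float (longest path through it is 23).
No other chain overtakes it, so the finish is 25 minutes.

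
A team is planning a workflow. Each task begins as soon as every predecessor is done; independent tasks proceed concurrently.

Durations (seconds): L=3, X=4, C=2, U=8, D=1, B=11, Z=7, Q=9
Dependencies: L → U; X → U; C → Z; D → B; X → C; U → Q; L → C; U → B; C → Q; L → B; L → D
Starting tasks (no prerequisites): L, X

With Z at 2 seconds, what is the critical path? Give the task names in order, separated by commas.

X, U, B

Critical path before the change: X→U→B = 4+8+11 = 23 giving 23 seconds.
Z is off the critical path — its longest chain is 13 seconds, giving 10 of slack.
No other chain overtakes it, so the finish is 23 seconds.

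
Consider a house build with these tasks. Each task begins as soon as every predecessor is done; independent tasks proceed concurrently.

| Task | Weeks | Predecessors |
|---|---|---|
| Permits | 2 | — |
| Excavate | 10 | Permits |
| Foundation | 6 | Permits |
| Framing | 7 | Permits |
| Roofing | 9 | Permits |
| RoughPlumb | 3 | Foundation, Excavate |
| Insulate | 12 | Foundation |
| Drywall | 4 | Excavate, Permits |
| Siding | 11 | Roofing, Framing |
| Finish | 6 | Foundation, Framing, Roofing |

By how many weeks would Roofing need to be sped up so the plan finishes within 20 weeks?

Current finish: 22 weeks; target: 20.
Roofing is on every critical path, so each week cut from Roofing cuts the finish by one (this holds down to a finish of 20).
Need 22 − 20 = 2 weeks off Roofing → Roofing becomes 7 weeks, finish becomes 20.

2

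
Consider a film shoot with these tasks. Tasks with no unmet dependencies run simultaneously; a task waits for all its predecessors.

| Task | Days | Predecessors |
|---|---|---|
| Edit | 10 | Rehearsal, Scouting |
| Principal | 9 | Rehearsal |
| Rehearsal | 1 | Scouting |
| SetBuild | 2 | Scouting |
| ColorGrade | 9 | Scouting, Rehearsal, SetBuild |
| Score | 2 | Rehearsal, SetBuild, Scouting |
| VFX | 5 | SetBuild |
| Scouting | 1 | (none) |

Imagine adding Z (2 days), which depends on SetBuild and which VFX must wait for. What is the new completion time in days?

12

Originally the film shoot takes 12 days.
With Z inserted, VFX now waits for max(SetBuild, Z).
New critical path: Scouting→SetBuild→ColorGrade = 1+2+9 = 12 ⇒ 12 days.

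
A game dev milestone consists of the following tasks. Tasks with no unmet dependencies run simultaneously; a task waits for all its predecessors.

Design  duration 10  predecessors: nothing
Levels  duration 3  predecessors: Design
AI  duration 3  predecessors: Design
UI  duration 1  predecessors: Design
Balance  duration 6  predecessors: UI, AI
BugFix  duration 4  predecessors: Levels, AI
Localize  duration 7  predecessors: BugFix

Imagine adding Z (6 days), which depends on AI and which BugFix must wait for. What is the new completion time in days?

Originally the job takes 24 days.
With Z inserted, BugFix now waits for max(Levels, AI, Z).
New critical path: Design→AI→Z→BugFix→Localize = 10+3+6+4+7 = 30 ⇒ 30 days.

30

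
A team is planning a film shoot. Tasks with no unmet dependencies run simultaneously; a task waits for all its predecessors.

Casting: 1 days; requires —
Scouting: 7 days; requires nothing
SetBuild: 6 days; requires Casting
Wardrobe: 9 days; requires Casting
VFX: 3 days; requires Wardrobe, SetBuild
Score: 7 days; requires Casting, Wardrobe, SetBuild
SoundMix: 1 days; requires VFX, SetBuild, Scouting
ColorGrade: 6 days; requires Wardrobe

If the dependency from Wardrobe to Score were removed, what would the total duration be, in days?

16

Original critical path: Casting→Wardrobe→Score = 1+9+7 = 17 ⇒ 17 days.
Without Wardrobe→Score, Score's earliest start moves from 10 to 7.
New critical path: Casting→Wardrobe→ColorGrade = 1+9+6 = 16 ⇒ 16 days.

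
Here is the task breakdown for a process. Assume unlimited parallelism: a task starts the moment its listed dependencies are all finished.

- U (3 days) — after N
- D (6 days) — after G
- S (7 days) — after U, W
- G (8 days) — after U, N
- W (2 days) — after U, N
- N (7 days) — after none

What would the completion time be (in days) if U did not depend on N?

21

Before: longest chain N→U→G→D = 7+3+8+6 = 24, finish 24.
Without N→U, U's earliest start moves from 7 to 0.
New critical path: N→G→D = 7+8+6 = 21 ⇒ 21 days.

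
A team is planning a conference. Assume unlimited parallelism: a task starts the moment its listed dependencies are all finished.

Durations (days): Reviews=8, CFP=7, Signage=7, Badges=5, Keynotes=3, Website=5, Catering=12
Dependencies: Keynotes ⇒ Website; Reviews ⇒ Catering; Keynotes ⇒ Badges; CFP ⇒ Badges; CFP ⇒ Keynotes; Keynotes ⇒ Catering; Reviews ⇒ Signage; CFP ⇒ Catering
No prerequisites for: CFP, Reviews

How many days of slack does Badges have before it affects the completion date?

7

Critical path: CFP→Keynotes→Catering = 7+3+12 = 22, so the finish is 22 days.
Badges finishes as early as 15 and must finish by 22.
Float = 22 − 15 = 7.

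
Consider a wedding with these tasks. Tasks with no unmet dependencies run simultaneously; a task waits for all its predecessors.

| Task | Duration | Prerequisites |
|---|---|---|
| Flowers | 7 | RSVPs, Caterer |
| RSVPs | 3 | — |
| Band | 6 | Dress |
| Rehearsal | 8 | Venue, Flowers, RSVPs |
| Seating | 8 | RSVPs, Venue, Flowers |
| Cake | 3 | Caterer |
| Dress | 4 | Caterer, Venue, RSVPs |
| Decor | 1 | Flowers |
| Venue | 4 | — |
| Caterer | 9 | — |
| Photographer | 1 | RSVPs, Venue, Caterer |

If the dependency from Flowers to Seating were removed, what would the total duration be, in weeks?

Original critical path: Caterer→Flowers→Seating = 9+7+8 = 24 ⇒ 24 weeks.
Without Flowers→Seating, Seating's earliest start moves from 16 to 4.
The longest chain is now Caterer→Flowers→Rehearsal = 9+7+8 = 24, so the schedule takes 24 weeks.

24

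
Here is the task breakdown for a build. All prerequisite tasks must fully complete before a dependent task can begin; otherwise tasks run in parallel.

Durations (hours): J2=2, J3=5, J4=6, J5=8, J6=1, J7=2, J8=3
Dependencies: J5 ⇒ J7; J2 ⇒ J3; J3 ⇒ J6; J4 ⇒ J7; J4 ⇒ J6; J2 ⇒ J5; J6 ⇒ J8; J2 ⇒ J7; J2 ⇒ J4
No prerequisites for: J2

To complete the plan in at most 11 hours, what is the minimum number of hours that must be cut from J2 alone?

1

Current finish: 12 hours; target: 11.
J2 is on every critical path, so each hour cut from J2 cuts the finish by one (this holds down to a finish of 11).
Need 12 − 11 = 1 hour off J2 → J2 becomes 1 hour, finish becomes 11.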